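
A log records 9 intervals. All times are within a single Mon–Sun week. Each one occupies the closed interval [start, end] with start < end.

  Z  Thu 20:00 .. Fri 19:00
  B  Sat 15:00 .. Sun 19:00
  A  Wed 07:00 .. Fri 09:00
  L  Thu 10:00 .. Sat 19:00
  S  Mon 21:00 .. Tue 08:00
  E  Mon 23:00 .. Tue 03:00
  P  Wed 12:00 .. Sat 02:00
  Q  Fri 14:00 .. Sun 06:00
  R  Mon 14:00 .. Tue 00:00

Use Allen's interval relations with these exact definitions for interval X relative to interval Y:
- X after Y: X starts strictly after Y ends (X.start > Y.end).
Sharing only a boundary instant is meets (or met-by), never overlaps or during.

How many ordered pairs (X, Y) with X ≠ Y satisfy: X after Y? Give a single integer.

Checking all 72 ordered pairs for relation 'after'; matching pairs in alphabetical order:
(A, E): A after E ✓
(A, R): A after R ✓
(A, S): A after S ✓
(B, A): B after A ✓
(B, E): B after E ✓
(B, P): B after P ✓
(B, R): B after R ✓
(B, S): B after S ✓
(B, Z): B after Z ✓
(L, E): L after E ✓
(L, R): L after R ✓
(L, S): L after S ✓
(P, E): P after E ✓
(P, R): P after R ✓
(P, S): P after S ✓
(Q, A): Q after A ✓
(Q, E): Q after E ✓
(Q, R): Q after R ✓
(Q, S): Q after S ✓
(Z, E): Z after E ✓
(Z, R): Z after R ✓
(Z, S): Z after S ✓
Count: 22.

22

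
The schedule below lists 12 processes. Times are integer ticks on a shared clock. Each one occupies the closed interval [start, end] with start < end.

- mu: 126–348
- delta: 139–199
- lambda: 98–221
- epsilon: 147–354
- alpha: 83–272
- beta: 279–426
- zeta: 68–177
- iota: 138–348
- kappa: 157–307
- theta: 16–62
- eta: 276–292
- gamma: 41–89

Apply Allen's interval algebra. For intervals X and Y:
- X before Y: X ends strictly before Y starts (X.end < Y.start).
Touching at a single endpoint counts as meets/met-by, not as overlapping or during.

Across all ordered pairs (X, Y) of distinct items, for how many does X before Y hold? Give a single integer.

Checking all 132 ordered pairs for relation 'before'; matching pairs in alphabetical order:
(alpha, beta): alpha before beta ✓
(alpha, eta): alpha before eta ✓
(delta, beta): delta before beta ✓
(delta, eta): delta before eta ✓
(gamma, beta): gamma before beta ✓
(gamma, delta): gamma before delta ✓
(gamma, epsilon): gamma before epsilon ✓
(gamma, eta): gamma before eta ✓
(gamma, iota): gamma before iota ✓
(gamma, kappa): gamma before kappa ✓
(gamma, lambda): gamma before lambda ✓
(gamma, mu): gamma before mu ✓
(lambda, beta): lambda before beta ✓
(lambda, eta): lambda before eta ✓
(theta, alpha): theta before alpha ✓
(theta, beta): theta before beta ✓
(theta, delta): theta before delta ✓
(theta, epsilon): theta before epsilon ✓
(theta, eta): theta before eta ✓
(theta, iota): theta before iota ✓
(theta, kappa): theta before kappa ✓
(theta, lambda): theta before lambda ✓
(theta, mu): theta before mu ✓
(theta, zeta): theta before zeta ✓
... plus 2 further pairs not listed.
Count: 26.

26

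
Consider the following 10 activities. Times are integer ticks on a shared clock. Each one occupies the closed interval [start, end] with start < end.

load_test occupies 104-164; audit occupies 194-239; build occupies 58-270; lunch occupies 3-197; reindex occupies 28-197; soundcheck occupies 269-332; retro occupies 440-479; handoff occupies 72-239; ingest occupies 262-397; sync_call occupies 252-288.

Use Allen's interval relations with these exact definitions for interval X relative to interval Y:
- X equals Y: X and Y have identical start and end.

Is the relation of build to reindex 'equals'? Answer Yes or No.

build = [58, 270], reindex = [28, 197].
Actual relation of build to reindex: overlapped-by.
Asked whether 'equals' holds → No.

No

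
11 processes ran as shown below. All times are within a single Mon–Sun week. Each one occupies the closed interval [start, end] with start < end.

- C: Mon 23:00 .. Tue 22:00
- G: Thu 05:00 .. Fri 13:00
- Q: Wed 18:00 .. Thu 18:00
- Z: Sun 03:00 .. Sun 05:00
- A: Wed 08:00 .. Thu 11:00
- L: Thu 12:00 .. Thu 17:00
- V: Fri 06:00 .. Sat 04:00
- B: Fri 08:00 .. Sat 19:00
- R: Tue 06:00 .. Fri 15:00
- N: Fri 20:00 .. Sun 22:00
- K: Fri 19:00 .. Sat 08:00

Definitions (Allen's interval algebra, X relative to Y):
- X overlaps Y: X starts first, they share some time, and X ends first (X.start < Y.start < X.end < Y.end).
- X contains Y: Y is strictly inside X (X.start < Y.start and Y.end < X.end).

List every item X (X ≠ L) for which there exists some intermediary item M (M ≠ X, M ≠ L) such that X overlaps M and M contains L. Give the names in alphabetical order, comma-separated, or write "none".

Target L = [Thu 12:00, Thu 17:00].
Intermediaries M with M contains L: G, Q, R.
Via G — items with X overlaps G: A, Q.
Via Q — items with X overlaps Q: A.
Via R — items with X overlaps R: C.
Union: A, C, Q.

A, C, Q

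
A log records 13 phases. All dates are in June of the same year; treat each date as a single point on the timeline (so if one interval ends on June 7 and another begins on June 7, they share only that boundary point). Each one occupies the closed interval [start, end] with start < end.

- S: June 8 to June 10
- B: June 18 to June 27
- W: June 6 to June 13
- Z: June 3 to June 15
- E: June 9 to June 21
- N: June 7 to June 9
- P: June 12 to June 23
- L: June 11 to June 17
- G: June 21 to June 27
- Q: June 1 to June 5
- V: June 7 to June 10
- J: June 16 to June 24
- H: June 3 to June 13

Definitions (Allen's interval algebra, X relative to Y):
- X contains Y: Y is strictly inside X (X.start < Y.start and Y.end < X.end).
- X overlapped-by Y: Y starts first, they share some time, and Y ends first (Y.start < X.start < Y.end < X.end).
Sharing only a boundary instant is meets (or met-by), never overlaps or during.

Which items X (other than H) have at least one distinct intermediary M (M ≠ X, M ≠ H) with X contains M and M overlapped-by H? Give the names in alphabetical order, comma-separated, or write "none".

E

Target H = [June 3, June 13].
Intermediaries M with M overlapped-by H: E, L, P.
Via E — items with X contains E: none.
Via L — items with X contains L: E.
Via P — items with X contains P: none.
Union: E.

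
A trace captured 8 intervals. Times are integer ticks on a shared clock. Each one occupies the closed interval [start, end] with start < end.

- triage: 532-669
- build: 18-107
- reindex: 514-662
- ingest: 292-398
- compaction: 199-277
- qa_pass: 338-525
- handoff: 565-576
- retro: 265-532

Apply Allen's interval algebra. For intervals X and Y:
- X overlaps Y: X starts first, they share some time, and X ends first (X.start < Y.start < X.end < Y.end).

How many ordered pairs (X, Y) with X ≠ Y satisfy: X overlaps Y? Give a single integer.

Checking all 56 ordered pairs for relation 'overlaps'; matching pairs in alphabetical order:
(compaction, retro): compaction overlaps retro ✓
(ingest, qa_pass): ingest overlaps qa_pass ✓
(qa_pass, reindex): qa_pass overlaps reindex ✓
(reindex, triage): reindex overlaps triage ✓
(retro, reindex): retro overlaps reindex ✓
Count: 5.

5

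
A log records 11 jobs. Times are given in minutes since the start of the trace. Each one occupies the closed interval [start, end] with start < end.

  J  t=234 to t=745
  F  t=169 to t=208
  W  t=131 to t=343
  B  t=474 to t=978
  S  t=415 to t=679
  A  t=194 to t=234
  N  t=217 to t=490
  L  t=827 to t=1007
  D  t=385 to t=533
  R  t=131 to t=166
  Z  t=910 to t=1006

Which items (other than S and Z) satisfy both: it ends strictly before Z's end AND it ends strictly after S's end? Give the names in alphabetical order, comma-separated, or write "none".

B, J

Conditions: its end is strictly before Z's end (X.end < t=1006) AND its end is strictly after S's end (X.end > t=679).
A: end t=234 < t=1006? ✓; end t=234 > t=679? ✗ → no.
B: end t=978 < t=1006? ✓; end t=978 > t=679? ✓ → yes.
D: end t=533 < t=1006? ✓; end t=533 > t=679? ✗ → no.
F: end t=208 < t=1006? ✓; end t=208 > t=679? ✗ → no.
J: end t=745 < t=1006? ✓; end t=745 > t=679? ✓ → yes.
L: end t=1007 < t=1006? ✗; end t=1007 > t=679? ✓ → no.
N: end t=490 < t=1006? ✓; end t=490 > t=679? ✗ → no.
R: end t=166 < t=1006? ✓; end t=166 > t=679? ✗ → no.
W: end t=343 < t=1006? ✓; end t=343 > t=679? ✗ → no.
Result: B, J.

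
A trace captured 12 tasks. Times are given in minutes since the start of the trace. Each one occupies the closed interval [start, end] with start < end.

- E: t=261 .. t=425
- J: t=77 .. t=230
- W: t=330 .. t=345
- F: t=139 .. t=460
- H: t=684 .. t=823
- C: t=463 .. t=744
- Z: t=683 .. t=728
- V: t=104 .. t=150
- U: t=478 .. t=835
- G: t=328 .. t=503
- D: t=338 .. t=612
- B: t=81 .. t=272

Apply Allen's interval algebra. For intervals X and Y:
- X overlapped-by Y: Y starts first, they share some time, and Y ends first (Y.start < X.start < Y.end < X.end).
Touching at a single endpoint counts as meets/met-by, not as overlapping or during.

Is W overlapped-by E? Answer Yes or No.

No

W = [t=330, t=345], E = [t=261, t=425].
Actual relation of W to E: during.
Asked whether 'overlapped-by' holds → No.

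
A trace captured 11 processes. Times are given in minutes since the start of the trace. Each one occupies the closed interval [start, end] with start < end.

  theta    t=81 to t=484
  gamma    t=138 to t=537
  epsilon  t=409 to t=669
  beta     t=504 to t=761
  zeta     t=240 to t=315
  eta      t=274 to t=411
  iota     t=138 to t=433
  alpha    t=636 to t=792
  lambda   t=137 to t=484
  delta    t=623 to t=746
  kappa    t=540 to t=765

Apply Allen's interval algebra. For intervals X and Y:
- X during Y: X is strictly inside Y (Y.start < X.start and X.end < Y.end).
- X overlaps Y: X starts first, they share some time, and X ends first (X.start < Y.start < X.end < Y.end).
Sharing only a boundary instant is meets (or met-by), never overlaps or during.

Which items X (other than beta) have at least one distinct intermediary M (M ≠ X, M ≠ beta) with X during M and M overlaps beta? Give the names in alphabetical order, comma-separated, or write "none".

eta, zeta

Target beta = [t=504, t=761].
Intermediaries M with M overlaps beta: epsilon, gamma.
Via epsilon — items with X during epsilon: none.
Via gamma — items with X during gamma: eta, zeta.
Union: eta, zeta.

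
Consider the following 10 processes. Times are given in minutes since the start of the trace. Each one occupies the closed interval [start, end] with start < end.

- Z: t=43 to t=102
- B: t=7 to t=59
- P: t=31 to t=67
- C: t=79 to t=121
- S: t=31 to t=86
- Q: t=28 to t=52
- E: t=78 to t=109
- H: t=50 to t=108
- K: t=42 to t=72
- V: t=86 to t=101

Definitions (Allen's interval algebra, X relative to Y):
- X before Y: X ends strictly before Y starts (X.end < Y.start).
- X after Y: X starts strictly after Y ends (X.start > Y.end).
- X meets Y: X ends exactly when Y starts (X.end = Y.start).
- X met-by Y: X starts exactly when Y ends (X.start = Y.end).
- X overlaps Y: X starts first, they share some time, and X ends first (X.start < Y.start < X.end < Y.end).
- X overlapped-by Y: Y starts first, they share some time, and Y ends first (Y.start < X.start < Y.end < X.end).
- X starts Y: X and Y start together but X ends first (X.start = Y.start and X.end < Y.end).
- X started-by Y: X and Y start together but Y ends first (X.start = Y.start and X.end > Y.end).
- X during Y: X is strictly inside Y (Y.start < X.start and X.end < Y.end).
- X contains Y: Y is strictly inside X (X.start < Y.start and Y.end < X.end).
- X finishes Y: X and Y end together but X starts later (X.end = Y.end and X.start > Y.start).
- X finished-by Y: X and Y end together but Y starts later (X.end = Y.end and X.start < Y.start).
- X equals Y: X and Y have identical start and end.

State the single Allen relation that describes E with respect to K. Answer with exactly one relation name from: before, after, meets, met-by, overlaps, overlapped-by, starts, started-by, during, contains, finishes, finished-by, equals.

after

E = [t=78, t=109]; K = [t=42, t=72].
Compare endpoints: E.start > K.start, E.start > K.end, E.end > K.start, E.end > K.end.
That pattern is 'after'.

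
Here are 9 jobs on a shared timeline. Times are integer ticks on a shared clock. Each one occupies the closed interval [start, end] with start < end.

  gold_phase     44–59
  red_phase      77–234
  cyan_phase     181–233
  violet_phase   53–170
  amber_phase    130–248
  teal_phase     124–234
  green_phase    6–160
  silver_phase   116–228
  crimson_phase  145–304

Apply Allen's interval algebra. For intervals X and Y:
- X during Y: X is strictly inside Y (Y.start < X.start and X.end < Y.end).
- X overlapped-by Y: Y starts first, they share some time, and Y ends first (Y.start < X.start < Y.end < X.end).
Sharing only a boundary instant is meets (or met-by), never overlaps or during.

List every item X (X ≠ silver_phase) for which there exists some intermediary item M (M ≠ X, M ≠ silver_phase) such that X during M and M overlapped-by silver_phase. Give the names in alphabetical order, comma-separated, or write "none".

Target silver_phase = [116, 228].
Intermediaries M with M overlapped-by silver_phase: amber_phase, crimson_phase, cyan_phase, teal_phase.
Via amber_phase — items with X during amber_phase: cyan_phase.
Via crimson_phase — items with X during crimson_phase: cyan_phase.
Via cyan_phase — items with X during cyan_phase: none.
Via teal_phase — items with X during teal_phase: cyan_phase.
Union: cyan_phase.

cyan_phase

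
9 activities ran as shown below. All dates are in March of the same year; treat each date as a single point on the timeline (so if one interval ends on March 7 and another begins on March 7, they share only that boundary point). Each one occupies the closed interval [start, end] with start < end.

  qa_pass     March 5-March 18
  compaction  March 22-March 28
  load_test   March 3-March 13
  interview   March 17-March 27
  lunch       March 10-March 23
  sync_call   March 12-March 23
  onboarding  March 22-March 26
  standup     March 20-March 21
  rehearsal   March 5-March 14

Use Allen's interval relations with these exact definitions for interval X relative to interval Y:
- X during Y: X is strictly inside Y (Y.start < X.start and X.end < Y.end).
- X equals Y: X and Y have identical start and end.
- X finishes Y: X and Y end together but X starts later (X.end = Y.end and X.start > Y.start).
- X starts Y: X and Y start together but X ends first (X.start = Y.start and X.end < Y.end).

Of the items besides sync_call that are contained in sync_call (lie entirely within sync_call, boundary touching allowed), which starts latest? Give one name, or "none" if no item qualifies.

standup

Target sync_call = [March 12, March 23].
compaction [March 22, March 28] → overlapped-by → excluded.
interview [March 17, March 27] → overlapped-by → excluded.
load_test [March 3, March 13] → overlaps → excluded.
lunch [March 10, March 23] → finished-by → excluded.
onboarding [March 22, March 26] → overlapped-by → excluded.
qa_pass [March 5, March 18] → overlaps → excluded.
rehearsal [March 5, March 14] → overlaps → excluded.
standup [March 20, March 21] → during → candidate.
Among candidates, latest start is March 20 → standup.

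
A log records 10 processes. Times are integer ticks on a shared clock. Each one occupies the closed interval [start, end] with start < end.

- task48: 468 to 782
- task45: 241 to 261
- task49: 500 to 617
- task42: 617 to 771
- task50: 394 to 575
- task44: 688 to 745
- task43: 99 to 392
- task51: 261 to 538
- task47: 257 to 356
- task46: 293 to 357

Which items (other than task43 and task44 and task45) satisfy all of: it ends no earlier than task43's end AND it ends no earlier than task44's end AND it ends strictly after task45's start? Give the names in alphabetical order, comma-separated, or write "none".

task42, task48

Conditions: its end is no earlier than task43's end (X.end >= 392) AND its end is no earlier than task44's end (X.end >= 745) AND its end is strictly after task45's start (X.end > 241).
task42: end 771 >= 392? ✓; end 771 >= 745? ✓; end 771 > 241? ✓ → yes.
task46: end 357 >= 392? ✗; end 357 >= 745? ✗; end 357 > 241? ✓ → no.
task47: end 356 >= 392? ✗; end 356 >= 745? ✗; end 356 > 241? ✓ → no.
task48: end 782 >= 392? ✓; end 782 >= 745? ✓; end 782 > 241? ✓ → yes.
task49: end 617 >= 392? ✓; end 617 >= 745? ✗; end 617 > 241? ✓ → no.
task50: end 575 >= 392? ✓; end 575 >= 745? ✗; end 575 > 241? ✓ → no.
task51: end 538 >= 392? ✓; end 538 >= 745? ✗; end 538 > 241? ✓ → no.
Result: task42, task48.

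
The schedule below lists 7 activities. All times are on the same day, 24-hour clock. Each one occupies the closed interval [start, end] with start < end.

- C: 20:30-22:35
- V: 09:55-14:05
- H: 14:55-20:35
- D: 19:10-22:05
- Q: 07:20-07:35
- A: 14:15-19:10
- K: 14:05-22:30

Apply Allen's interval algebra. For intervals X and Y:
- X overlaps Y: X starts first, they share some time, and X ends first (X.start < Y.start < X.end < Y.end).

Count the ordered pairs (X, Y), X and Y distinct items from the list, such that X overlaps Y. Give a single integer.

5

Checking all 42 ordered pairs for relation 'overlaps'; matching pairs in alphabetical order:
(A, H): A overlaps H ✓
(D, C): D overlaps C ✓
(H, C): H overlaps C ✓
(H, D): H overlaps D ✓
(K, C): K overlaps C ✓
Count: 5.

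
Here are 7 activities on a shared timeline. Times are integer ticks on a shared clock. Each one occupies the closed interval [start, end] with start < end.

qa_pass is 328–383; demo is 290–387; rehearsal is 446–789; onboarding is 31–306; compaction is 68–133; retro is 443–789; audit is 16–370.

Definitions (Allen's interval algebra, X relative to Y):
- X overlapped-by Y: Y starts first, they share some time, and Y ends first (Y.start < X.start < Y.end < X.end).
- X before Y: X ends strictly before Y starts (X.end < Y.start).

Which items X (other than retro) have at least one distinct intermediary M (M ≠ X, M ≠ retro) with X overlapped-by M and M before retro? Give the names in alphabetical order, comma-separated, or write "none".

Target retro = [443, 789].
Intermediaries M with M before retro: audit, compaction, demo, onboarding, qa_pass.
Via audit — items with X overlapped-by audit: demo, qa_pass.
Via compaction — items with X overlapped-by compaction: none.
Via demo — items with X overlapped-by demo: none.
Via onboarding — items with X overlapped-by onboarding: demo.
Via qa_pass — items with X overlapped-by qa_pass: none.
Union: demo, qa_pass.

demo, qa_pass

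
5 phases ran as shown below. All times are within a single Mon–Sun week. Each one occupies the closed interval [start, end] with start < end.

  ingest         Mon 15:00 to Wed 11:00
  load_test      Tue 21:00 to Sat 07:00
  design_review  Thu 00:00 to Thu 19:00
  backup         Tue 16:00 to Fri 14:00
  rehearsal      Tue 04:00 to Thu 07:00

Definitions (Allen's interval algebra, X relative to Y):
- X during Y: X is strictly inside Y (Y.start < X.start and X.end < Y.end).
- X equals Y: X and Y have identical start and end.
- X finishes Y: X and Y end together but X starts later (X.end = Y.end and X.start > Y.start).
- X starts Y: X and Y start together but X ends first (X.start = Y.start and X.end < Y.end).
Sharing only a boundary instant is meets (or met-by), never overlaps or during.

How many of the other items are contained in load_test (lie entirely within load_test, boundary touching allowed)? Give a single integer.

1

Target load_test = [Tue 21:00, Sat 07:00].
backup [Tue 16:00, Fri 14:00] → overlaps → no.
design_review [Thu 00:00, Thu 19:00] → during → counts.
ingest [Mon 15:00, Wed 11:00] → overlaps → no.
rehearsal [Tue 04:00, Thu 07:00] → overlaps → no.
Total: 1.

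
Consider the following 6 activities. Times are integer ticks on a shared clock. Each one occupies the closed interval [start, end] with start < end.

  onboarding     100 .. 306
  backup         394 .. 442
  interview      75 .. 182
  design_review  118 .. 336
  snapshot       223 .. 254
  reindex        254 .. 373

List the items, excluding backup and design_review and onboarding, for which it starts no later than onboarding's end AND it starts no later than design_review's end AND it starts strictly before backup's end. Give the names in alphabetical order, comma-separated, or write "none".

Conditions: its start is no later than onboarding's end (X.start <= 306) AND its start is no later than design_review's end (X.start <= 336) AND its start is strictly before backup's end (X.start < 442).
interview: start 75 <= 306? ✓; start 75 <= 336? ✓; start 75 < 442? ✓ → yes.
reindex: start 254 <= 306? ✓; start 254 <= 336? ✓; start 254 < 442? ✓ → yes.
snapshot: start 223 <= 306? ✓; start 223 <= 336? ✓; start 223 < 442? ✓ → yes.
Result: interview, reindex, snapshot.

interview, reindex, snapshot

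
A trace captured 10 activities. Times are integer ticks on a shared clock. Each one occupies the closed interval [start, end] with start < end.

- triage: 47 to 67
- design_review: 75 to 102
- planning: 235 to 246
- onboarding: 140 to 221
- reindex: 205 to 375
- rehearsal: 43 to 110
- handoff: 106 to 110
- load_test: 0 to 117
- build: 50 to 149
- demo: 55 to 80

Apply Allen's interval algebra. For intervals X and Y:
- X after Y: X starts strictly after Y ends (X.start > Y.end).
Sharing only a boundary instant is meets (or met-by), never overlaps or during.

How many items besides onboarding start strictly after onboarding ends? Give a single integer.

Target onboarding = [140, 221].
build [50, 149] → overlaps → no.
demo [55, 80] → before → no.
design_review [75, 102] → before → no.
handoff [106, 110] → before → no.
load_test [0, 117] → before → no.
planning [235, 246] → after → counts.
rehearsal [43, 110] → before → no.
reindex [205, 375] → overlapped-by → no.
triage [47, 67] → before → no.
Total: 1.

1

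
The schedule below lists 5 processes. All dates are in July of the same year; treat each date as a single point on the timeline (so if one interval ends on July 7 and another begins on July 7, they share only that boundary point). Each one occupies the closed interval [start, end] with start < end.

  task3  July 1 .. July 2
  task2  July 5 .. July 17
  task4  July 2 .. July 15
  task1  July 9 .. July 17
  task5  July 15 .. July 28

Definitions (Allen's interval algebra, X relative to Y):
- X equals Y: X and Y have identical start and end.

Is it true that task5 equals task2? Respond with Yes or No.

No

task5 = [July 15, July 28], task2 = [July 5, July 17].
Actual relation of task5 to task2: overlapped-by.
Asked whether 'equals' holds → No.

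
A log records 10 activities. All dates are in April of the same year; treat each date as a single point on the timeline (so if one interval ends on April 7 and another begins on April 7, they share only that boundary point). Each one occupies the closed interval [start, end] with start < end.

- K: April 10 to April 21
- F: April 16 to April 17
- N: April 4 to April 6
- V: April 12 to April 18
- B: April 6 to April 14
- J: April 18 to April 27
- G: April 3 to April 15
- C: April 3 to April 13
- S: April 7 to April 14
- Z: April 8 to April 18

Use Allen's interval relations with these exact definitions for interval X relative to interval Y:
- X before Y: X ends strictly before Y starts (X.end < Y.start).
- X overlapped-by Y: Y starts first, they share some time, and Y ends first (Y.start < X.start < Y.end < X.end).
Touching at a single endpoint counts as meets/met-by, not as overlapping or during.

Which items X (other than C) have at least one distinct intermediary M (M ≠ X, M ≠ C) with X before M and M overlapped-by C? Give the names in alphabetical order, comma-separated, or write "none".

Target C = [April 3, April 13].
Intermediaries M with M overlapped-by C: B, K, S, V, Z.
Via B — items with X before B: none.
Via K — items with X before K: N.
Via S — items with X before S: N.
Via V — items with X before V: N.
Via Z — items with X before Z: N.
Union: N.

N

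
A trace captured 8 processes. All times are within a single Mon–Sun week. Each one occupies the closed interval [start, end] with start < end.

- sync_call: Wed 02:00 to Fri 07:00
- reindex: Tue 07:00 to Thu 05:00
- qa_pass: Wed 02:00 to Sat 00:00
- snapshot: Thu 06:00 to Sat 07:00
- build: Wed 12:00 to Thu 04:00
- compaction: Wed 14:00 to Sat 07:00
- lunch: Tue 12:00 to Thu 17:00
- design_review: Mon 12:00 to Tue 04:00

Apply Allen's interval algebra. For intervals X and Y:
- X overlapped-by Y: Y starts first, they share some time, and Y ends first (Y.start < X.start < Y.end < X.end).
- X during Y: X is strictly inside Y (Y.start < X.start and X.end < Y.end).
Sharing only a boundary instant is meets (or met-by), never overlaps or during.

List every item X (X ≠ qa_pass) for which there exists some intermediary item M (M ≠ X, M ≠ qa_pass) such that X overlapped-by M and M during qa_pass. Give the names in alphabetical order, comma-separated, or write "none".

compaction

Target qa_pass = [Wed 02:00, Sat 00:00].
Intermediaries M with M during qa_pass: build.
Via build — items with X overlapped-by build: compaction.
Union: compaction.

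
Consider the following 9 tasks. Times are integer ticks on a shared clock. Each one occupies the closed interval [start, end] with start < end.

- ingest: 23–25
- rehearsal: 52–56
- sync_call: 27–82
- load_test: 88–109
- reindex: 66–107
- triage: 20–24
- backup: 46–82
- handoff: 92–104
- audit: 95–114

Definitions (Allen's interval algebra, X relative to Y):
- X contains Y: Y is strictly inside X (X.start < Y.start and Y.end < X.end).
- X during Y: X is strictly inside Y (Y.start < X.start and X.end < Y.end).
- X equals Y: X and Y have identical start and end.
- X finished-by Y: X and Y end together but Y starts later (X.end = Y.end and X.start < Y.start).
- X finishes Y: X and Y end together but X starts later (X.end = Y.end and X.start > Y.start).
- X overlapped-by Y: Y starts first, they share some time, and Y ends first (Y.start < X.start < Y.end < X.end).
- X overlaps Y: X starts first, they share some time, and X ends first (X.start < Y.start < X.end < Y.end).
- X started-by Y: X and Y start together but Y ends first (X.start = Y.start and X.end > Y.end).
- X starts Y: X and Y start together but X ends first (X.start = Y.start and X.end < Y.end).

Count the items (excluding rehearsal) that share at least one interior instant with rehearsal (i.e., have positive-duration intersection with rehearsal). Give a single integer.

Target rehearsal = [52, 56].
audit [95, 114] → after → no.
backup [46, 82] → contains → counts.
handoff [92, 104] → after → no.
ingest [23, 25] → before → no.
load_test [88, 109] → after → no.
reindex [66, 107] → after → no.
sync_call [27, 82] → contains → counts.
triage [20, 24] → before → no.
Total: 2.

2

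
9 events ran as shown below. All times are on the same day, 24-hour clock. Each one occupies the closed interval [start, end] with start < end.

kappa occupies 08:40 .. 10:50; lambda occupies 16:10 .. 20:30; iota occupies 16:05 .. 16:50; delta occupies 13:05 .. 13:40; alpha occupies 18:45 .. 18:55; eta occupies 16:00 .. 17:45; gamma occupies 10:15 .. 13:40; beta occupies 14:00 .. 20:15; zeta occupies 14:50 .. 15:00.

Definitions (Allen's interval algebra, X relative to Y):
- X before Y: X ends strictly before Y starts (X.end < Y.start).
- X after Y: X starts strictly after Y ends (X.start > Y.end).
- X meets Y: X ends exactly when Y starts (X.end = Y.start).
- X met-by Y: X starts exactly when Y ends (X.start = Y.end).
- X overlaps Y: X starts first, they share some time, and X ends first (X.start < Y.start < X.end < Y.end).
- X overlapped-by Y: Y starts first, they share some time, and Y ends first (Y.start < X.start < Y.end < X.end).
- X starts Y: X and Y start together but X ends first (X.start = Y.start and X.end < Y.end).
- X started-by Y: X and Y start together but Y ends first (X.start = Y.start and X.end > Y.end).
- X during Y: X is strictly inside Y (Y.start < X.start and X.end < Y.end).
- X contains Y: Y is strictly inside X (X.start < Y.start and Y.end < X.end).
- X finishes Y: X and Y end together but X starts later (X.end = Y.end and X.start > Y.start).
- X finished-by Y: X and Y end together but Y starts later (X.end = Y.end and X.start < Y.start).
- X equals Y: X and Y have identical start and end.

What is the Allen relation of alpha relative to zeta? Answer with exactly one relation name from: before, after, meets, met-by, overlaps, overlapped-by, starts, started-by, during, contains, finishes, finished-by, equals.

alpha = [18:45, 18:55]; zeta = [14:50, 15:00].
Compare endpoints: alpha.start > zeta.start, alpha.start > zeta.end, alpha.end > zeta.start, alpha.end > zeta.end.
That pattern is 'after'.

after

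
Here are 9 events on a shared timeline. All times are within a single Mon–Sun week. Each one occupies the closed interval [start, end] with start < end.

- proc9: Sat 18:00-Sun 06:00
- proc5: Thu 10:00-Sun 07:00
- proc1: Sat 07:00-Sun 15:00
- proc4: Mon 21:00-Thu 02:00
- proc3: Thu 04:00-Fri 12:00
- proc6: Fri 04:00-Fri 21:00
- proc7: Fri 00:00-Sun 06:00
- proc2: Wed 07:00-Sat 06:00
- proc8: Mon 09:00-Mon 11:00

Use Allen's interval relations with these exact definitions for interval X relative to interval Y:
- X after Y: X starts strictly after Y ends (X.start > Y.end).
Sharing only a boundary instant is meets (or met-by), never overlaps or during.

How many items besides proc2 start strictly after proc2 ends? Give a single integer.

2

Target proc2 = [Wed 07:00, Sat 06:00].
proc1 [Sat 07:00, Sun 15:00] → after → counts.
proc3 [Thu 04:00, Fri 12:00] → during → no.
proc4 [Mon 21:00, Thu 02:00] → overlaps → no.
proc5 [Thu 10:00, Sun 07:00] → overlapped-by → no.
proc6 [Fri 04:00, Fri 21:00] → during → no.
proc7 [Fri 00:00, Sun 06:00] → overlapped-by → no.
proc8 [Mon 09:00, Mon 11:00] → before → no.
proc9 [Sat 18:00, Sun 06:00] → after → counts.
Total: 2.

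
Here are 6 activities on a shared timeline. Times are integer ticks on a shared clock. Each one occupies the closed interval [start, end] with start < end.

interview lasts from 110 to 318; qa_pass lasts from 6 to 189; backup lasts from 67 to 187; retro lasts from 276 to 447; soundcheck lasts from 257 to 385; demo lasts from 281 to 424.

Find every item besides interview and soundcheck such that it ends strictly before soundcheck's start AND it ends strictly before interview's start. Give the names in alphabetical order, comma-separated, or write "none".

none

Conditions: its end is strictly before soundcheck's start (X.end < 257) AND its end is strictly before interview's start (X.end < 110).
backup: end 187 < 257? ✓; end 187 < 110? ✗ → no.
demo: end 424 < 257? ✗; end 424 < 110? ✗ → no.
qa_pass: end 189 < 257? ✓; end 189 < 110? ✗ → no.
retro: end 447 < 257? ✗; end 447 < 110? ✗ → no.
Result: none.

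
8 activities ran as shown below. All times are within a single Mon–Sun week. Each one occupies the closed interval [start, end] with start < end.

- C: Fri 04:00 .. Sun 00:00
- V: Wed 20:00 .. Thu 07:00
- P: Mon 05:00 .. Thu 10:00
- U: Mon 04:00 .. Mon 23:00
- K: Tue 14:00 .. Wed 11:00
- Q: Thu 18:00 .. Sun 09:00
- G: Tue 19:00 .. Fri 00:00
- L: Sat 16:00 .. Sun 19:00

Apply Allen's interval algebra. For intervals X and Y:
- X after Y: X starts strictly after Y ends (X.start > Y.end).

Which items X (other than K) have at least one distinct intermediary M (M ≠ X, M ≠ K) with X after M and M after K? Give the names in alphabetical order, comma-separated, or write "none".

Target K = [Tue 14:00, Wed 11:00].
Intermediaries M with M after K: C, L, Q, V.
Via C — items with X after C: none.
Via L — items with X after L: none.
Via Q — items with X after Q: none.
Via V — items with X after V: C, L, Q.
Union: C, L, Q.

C, L, Q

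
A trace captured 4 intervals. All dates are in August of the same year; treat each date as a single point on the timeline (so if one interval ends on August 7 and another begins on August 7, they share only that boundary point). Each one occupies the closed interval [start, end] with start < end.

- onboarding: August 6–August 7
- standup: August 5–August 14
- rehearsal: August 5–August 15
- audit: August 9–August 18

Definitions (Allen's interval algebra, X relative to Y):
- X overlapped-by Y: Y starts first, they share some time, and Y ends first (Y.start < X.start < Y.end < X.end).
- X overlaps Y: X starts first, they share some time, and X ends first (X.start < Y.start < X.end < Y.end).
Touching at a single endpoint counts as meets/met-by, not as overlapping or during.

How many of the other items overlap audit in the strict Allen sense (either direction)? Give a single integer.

2

Target audit = [August 9, August 18].
onboarding [August 6, August 7] → before → no.
rehearsal [August 5, August 15] → overlaps → counts.
standup [August 5, August 14] → overlaps → counts.
Total: 2.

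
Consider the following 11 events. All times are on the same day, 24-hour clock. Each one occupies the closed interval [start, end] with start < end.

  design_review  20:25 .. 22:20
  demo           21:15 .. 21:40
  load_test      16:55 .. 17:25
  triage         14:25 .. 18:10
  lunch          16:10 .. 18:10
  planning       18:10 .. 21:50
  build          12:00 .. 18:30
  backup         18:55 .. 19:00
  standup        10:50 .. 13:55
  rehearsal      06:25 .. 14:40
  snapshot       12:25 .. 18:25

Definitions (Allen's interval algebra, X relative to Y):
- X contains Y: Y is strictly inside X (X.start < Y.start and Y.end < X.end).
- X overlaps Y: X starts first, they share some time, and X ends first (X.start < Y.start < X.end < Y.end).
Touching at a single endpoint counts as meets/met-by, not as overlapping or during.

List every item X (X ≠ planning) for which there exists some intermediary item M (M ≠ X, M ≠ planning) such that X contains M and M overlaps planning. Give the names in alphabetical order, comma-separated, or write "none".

build

Target planning = [18:10, 21:50].
Intermediaries M with M overlaps planning: build, snapshot.
Via build — items with X contains build: none.
Via snapshot — items with X contains snapshot: build.
Union: build.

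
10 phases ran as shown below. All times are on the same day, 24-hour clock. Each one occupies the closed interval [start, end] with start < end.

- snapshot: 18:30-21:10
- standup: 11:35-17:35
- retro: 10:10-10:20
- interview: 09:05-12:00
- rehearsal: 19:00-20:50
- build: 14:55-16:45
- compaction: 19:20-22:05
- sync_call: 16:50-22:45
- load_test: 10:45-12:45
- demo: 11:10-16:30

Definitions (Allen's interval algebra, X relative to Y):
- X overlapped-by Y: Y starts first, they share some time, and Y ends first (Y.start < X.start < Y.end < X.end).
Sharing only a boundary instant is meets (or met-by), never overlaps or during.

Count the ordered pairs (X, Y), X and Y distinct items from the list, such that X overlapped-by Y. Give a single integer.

Checking all 90 ordered pairs for relation 'overlapped-by'; matching pairs in alphabetical order:
(build, demo): build overlapped-by demo ✓
(compaction, rehearsal): compaction overlapped-by rehearsal ✓
(compaction, snapshot): compaction overlapped-by snapshot ✓
(demo, interview): demo overlapped-by interview ✓
(demo, load_test): demo overlapped-by load_test ✓
(load_test, interview): load_test overlapped-by interview ✓
(standup, demo): standup overlapped-by demo ✓
(standup, interview): standup overlapped-by interview ✓
(standup, load_test): standup overlapped-by load_test ✓
(sync_call, standup): sync_call overlapped-by standup ✓
Count: 10.

10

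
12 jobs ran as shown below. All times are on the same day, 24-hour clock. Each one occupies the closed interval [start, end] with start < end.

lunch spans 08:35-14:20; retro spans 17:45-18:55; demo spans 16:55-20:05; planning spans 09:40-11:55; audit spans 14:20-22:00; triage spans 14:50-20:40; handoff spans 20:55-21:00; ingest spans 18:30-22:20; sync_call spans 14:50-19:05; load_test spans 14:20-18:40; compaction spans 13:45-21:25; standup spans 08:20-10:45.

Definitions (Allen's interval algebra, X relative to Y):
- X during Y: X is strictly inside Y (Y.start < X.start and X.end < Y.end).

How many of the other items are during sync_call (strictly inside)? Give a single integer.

Target sync_call = [14:50, 19:05].
audit [14:20, 22:00] → contains → no.
compaction [13:45, 21:25] → contains → no.
demo [16:55, 20:05] → overlapped-by → no.
handoff [20:55, 21:00] → after → no.
ingest [18:30, 22:20] → overlapped-by → no.
load_test [14:20, 18:40] → overlaps → no.
lunch [08:35, 14:20] → before → no.
planning [09:40, 11:55] → before → no.
retro [17:45, 18:55] → during → counts.
standup [08:20, 10:45] → before → no.
triage [14:50, 20:40] → started-by → no.
Total: 1.

1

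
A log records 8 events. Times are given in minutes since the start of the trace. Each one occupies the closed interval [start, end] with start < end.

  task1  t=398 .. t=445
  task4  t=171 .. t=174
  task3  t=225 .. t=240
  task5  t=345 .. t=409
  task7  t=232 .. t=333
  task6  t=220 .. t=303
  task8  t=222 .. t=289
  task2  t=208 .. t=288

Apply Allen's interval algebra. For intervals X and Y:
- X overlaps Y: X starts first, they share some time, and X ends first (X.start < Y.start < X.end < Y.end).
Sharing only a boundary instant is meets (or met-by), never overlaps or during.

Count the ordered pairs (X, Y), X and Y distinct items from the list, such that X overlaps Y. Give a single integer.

7

Checking all 56 ordered pairs for relation 'overlaps'; matching pairs in alphabetical order:
(task2, task6): task2 overlaps task6 ✓
(task2, task7): task2 overlaps task7 ✓
(task2, task8): task2 overlaps task8 ✓
(task3, task7): task3 overlaps task7 ✓
(task5, task1): task5 overlaps task1 ✓
(task6, task7): task6 overlaps task7 ✓
(task8, task7): task8 overlaps task7 ✓
Count: 7.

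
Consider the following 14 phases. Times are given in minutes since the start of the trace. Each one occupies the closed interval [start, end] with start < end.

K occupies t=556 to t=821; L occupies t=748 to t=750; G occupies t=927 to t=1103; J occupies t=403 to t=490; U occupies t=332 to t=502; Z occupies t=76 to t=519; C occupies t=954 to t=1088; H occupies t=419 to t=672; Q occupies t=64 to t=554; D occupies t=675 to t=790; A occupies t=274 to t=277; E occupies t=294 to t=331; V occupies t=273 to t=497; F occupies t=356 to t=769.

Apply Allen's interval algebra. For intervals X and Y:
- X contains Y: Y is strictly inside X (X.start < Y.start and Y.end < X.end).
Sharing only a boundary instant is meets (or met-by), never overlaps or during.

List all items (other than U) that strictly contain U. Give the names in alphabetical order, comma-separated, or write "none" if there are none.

Q, Z

Target U = [t=332, t=502].
A [t=274, t=277] → before → no.
C [t=954, t=1088] → after → no.
D [t=675, t=790] → after → no.
E [t=294, t=331] → before → no.
F [t=356, t=769] → overlapped-by → no.
G [t=927, t=1103] → after → no.
H [t=419, t=672] → overlapped-by → no.
J [t=403, t=490] → during → no.
K [t=556, t=821] → after → no.
L [t=748, t=750] → after → no.
Q [t=64, t=554] → contains → yes.
V [t=273, t=497] → overlaps → no.
Z [t=76, t=519] → contains → yes.
Result: Q, Z.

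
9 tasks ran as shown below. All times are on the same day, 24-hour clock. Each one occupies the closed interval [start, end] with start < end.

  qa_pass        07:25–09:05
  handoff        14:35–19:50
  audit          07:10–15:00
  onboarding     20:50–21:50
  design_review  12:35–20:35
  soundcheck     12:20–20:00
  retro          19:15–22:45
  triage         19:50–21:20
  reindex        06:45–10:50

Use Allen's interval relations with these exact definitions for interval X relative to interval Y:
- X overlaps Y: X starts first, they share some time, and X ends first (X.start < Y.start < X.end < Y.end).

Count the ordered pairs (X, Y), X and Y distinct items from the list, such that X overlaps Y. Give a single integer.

Checking all 72 ordered pairs for relation 'overlaps'; matching pairs in alphabetical order:
(audit, design_review): audit overlaps design_review ✓
(audit, handoff): audit overlaps handoff ✓
(audit, soundcheck): audit overlaps soundcheck ✓
(design_review, retro): design_review overlaps retro ✓
(design_review, triage): design_review overlaps triage ✓
(handoff, retro): handoff overlaps retro ✓
(reindex, audit): reindex overlaps audit ✓
(soundcheck, design_review): soundcheck overlaps design_review ✓
(soundcheck, retro): soundcheck overlaps retro ✓
(soundcheck, triage): soundcheck overlaps triage ✓
(triage, onboarding): triage overlaps onboarding ✓
Count: 11.

11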